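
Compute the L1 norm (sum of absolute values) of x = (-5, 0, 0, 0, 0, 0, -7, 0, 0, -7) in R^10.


Non-zero entries: [(0, -5), (6, -7), (9, -7)]
Absolute values: [5, 7, 7]
||x||_1 = sum = 19.

19


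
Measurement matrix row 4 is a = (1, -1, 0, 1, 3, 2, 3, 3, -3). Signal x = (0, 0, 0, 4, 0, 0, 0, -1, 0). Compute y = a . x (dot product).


Non-zero terms: ['1*4', '3*-1']
Products: [4, -3]
y = sum = 1.

1


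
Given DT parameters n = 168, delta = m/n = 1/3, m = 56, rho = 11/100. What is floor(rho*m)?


m = 1/3*168 = 56.
rho = 11/100.
rho*m = 11/100*56 = 6.16.
k = floor(6.16) = 6.

6


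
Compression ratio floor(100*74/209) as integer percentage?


100*m/n = 100*74/209 ≈ 35.4067.
floor = 35.

35


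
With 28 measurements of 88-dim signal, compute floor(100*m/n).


100*m/n = 100*28/88 ≈ 31.8182.
floor = 31.

31


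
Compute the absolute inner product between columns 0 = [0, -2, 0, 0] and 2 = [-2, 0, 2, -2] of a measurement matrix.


Inner product: 0*-2 + -2*0 + 0*2 + 0*-2
Products: [0, 0, 0, 0]
Sum = 0.
|dot| = 0.

0


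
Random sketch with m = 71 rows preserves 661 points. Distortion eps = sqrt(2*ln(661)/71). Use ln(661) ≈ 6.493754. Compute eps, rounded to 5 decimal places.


ln(661) ≈ 6.493754.
2*ln(N)/m ≈ 2*6.493754/71 ≈ 0.18292265.
eps = sqrt(0.18292265) ≈ 0.4276946 ≈ 0.42769.

0.42769


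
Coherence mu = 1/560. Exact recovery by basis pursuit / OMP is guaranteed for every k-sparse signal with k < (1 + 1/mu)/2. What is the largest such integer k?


1/mu = 560.
1 + 1/mu = 561.
(1 + 1/mu)/2 = 280.5 is not an integer, so k_max = floor(280.5) = 280.

280


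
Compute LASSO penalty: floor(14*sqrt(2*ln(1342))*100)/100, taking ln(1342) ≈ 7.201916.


ln(1342) ≈ 7.201916.
2*ln(n) ≈ 14.403832.
sqrt(2*ln(n)) ≈ sqrt(14.403832) ≈ 3.795238.
lambda ≈ 14*3.795238 = 53.133332.
floor(lambda*100)/100 = 53.13.

53.13


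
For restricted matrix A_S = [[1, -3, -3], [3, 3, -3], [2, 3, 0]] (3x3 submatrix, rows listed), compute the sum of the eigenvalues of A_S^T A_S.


Sum of eigenvalues of A_S^T A_S = trace(A_S^T A_S) = sum of squared column norms of A_S.
A_S^T A_S diagonal: [14, 27, 18].
trace = 14 + 27 + 18 = 59.

59


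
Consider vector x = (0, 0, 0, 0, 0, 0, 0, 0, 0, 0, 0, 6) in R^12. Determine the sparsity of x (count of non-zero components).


Non-zero positions: [11].
Sparsity = 1.

1


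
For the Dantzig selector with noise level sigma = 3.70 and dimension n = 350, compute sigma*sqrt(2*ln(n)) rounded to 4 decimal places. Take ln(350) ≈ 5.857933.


ln(350) ≈ 5.857933.
2*ln(n) ≈ 11.715866.
sqrt(2*ln(n)) ≈ sqrt(11.715866) ≈ 3.422845.
threshold ≈ 3.70*3.422845 = 12.6645265 ≈ 12.6645.

12.6645


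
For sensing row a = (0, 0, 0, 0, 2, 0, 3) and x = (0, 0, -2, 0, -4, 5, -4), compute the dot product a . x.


Non-zero terms: ['0*-2', '2*-4', '0*5', '3*-4']
Products: [0, -8, 0, -12]
y = sum = -20.

-20


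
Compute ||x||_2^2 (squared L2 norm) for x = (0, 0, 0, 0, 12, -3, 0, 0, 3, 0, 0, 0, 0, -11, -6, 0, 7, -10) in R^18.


Non-zero entries: [(4, 12), (5, -3), (8, 3), (13, -11), (14, -6), (16, 7), (17, -10)]
Squares: [144, 9, 9, 121, 36, 49, 100]
||x||_2^2 = sum = 468.

468


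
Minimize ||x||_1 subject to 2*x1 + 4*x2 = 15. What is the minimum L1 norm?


Axis intercepts:
  x1 = 15/2, x2 = 0: L1 = 15/2
  x1 = 0, x2 = 15/4: L1 = 15/4
x* = (0, 15/4)
||x*||_1 = 15/4.

15/4


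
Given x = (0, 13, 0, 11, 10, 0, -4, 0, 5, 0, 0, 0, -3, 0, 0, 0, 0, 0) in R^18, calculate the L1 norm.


Non-zero entries: [(1, 13), (3, 11), (4, 10), (6, -4), (8, 5), (12, -3)]
Absolute values: [13, 11, 10, 4, 5, 3]
||x||_1 = sum = 46.

46


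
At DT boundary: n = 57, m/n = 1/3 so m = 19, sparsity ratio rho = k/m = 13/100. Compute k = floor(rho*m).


m = 1/3*57 = 19.
rho = 13/100.
rho*m = 13/100*19 = 2.47.
k = floor(2.47) = 2.

2


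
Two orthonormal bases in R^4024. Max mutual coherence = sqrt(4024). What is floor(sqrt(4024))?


63^2 = 3969 <= 4024 < 4096 = 64^2, so 63 <= sqrt(4024) < 64.
floor(sqrt(4024)) = 63.

63


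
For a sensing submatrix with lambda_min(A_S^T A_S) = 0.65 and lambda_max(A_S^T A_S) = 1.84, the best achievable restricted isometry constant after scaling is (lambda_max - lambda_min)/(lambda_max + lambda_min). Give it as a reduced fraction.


lambda_max - lambda_min = 1.84 - 0.65 = 1.19.
lambda_max + lambda_min = 1.84 + 0.65 = 2.49.
delta = 1.19/2.49 = 119/249.

119/249


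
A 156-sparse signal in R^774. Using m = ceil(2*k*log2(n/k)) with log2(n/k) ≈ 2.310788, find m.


log2(n/k) = log2(774/156) ≈ 2.310788.
2*k*log2(n/k) ≈ 2*156*2.310788 = 720.965856.
m = ceil(720.965856) = 721.

721


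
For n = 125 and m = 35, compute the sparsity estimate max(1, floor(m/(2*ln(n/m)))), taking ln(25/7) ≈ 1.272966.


n/m = 125/35 = 25/7.
ln(n/m) ≈ 1.272966.
2*ln(n/m) ≈ 2.545932.
m/(2*ln(n/m)) ≈ 35/2.545932 ≈ 13.7474.
floor = 13.
k_max = max(1, 13) = 13.

13


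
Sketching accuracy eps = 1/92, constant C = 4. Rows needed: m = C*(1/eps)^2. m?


1/eps = 92.
(1/eps)^2 = 8464.
m = 4*8464 = 33856.

33856


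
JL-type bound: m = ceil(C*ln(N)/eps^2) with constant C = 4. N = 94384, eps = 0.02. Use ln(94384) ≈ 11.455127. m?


ln(94384) ≈ 11.455127.
eps^2 = 0.02^2 = 0.0004.
C*ln(N)/eps^2 ≈ 4*11.455127/0.0004 ≈ 114551.27.
m = ceil(114551.27) = 114552.

114552


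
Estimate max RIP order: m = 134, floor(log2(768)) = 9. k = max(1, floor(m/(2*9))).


floor(log2(768)) = 9.
2*9 = 18.
m/(2*floor(log2(n))) = 134/18 ≈ 7.4444.
floor = 7.
k = max(1, 7) = 7.

7


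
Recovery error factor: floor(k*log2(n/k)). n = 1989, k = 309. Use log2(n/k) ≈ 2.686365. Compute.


log2(n/k) = log2(1989/309) ≈ 2.686365.
k*log2(n/k) ≈ 309*2.686365 = 830.086785.
floor(830.086785) = 830.

830


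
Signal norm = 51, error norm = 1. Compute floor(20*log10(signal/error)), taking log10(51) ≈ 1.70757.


||x||/||e|| = 51/1 = 51.
log10(51) ≈ 1.70757.
20*log10(||x||/||e||) ≈ 20*1.70757 = 34.1514.
floor(34.1514) = 34.

34


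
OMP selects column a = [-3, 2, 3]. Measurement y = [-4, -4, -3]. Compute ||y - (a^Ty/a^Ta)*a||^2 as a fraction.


a^T a = 22.
a^T y = -5.
coeff = -5/22 = -5/22.
||r||^2 = 877/22.

877/22


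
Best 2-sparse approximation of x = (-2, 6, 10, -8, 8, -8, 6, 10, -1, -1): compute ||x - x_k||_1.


Sorted |x_i| descending: [10, 10, 8, 8, 8, 6, 6, 2, 1, 1]
Keep top 2: [10, 10]
Tail entries: [8, 8, 8, 6, 6, 2, 1, 1]
L1 error = sum of tail = 40.

40


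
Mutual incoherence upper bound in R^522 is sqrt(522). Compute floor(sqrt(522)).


22^2 = 484 <= 522 < 529 = 23^2, so 22 <= sqrt(522) < 23.
floor(sqrt(522)) = 22.

22


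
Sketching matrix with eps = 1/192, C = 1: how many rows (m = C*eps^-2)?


1/eps = 192.
(1/eps)^2 = 36864.
m = 1*36864 = 36864.

36864


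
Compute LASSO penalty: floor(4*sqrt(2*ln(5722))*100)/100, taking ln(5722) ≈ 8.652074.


ln(5722) ≈ 8.652074.
2*ln(n) ≈ 17.304148.
sqrt(2*ln(n)) ≈ sqrt(17.304148) ≈ 4.159825.
lambda ≈ 4*4.159825 = 16.6393.
floor(lambda*100)/100 = 16.63.

16.63


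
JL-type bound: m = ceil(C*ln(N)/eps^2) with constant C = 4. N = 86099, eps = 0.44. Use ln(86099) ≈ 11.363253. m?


ln(86099) ≈ 11.363253.
eps^2 = 0.44^2 = 0.1936.
C*ln(N)/eps^2 ≈ 4*11.363253/0.1936 ≈ 234.778.
m = ceil(234.778) = 235.

235


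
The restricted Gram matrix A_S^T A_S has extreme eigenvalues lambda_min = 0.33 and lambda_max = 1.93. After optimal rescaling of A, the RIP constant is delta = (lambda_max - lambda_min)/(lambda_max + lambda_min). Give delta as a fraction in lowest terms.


lambda_max - lambda_min = 1.93 - 0.33 = 1.60.
lambda_max + lambda_min = 1.93 + 0.33 = 2.26.
delta = 1.60/2.26 = 160/226 = 80/113.

80/113


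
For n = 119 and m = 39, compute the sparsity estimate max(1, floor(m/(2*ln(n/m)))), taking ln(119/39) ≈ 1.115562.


n/m = 119/39.
ln(n/m) ≈ 1.115562.
2*ln(n/m) ≈ 2.231124.
m/(2*ln(n/m)) ≈ 39/2.231124 ≈ 17.48.
floor = 17.
k_max = max(1, 17) = 17.

17


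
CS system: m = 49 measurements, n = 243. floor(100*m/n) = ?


100*m/n = 100*49/243 ≈ 20.1646.
floor = 20.

20


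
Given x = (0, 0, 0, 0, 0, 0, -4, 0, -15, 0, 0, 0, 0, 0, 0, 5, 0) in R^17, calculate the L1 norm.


Non-zero entries: [(6, -4), (8, -15), (15, 5)]
Absolute values: [4, 15, 5]
||x||_1 = sum = 24.

24


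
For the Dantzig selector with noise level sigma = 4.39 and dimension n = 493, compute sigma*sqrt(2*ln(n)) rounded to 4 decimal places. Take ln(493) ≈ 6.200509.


ln(493) ≈ 6.200509.
2*ln(n) ≈ 12.401018.
sqrt(2*ln(n)) ≈ sqrt(12.401018) ≈ 3.521508.
threshold ≈ 4.39*3.521508 = 15.45942012 ≈ 15.4594.

15.4594


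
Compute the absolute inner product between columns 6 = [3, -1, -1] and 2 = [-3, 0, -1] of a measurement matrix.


Inner product: 3*-3 + -1*0 + -1*-1
Products: [-9, 0, 1]
Sum = -8.
|dot| = 8.

8


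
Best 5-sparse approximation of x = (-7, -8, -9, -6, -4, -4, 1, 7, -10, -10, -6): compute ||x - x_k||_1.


Sorted |x_i| descending: [10, 10, 9, 8, 7, 7, 6, 6, 4, 4, 1]
Keep top 5: [10, 10, 9, 8, 7]
Tail entries: [7, 6, 6, 4, 4, 1]
L1 error = sum of tail = 28.

28


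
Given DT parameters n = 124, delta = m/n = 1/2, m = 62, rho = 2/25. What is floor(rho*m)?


m = 1/2*124 = 62.
rho = 2/25.
rho*m = 2/25*62 = 4.96.
k = floor(4.96) = 4.

4


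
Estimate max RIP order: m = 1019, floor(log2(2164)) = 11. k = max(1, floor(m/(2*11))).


floor(log2(2164)) = 11.
2*11 = 22.
m/(2*floor(log2(n))) = 1019/22 ≈ 46.3182.
floor = 46.
k = max(1, 46) = 46.

46


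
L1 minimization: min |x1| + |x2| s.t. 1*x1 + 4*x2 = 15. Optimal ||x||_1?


Axis intercepts:
  x1 = 15, x2 = 0: L1 = 15
  x1 = 0, x2 = 15/4: L1 = 15/4
x* = (0, 15/4)
||x*||_1 = 15/4.

15/4


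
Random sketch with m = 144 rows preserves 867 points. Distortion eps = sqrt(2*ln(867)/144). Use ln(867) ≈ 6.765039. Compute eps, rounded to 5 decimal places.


ln(867) ≈ 6.765039.
2*ln(N)/m ≈ 2*6.765039/144 ≈ 0.09395887.
eps = sqrt(0.09395887) ≈ 0.3065271 ≈ 0.30653.

0.30653


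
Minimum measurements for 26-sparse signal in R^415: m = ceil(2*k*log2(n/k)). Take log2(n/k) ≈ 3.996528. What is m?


log2(n/k) = log2(415/26) ≈ 3.996528.
2*k*log2(n/k) ≈ 2*26*3.996528 = 207.819456.
m = ceil(207.819456) = 208.

208


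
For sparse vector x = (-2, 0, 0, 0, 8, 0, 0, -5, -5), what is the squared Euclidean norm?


Non-zero entries: [(0, -2), (4, 8), (7, -5), (8, -5)]
Squares: [4, 64, 25, 25]
||x||_2^2 = sum = 118.

118


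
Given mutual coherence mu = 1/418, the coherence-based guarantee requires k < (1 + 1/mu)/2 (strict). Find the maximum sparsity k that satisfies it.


1/mu = 418.
1 + 1/mu = 419.
(1 + 1/mu)/2 = 209.5 is not an integer, so k_max = floor(209.5) = 209.

209


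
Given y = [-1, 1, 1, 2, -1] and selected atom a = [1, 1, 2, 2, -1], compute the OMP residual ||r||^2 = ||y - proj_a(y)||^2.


a^T a = 11.
a^T y = 7.
coeff = 7/11 = 7/11.
||r||^2 = 39/11.

39/11


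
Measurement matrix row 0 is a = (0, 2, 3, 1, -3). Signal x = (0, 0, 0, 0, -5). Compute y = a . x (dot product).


Non-zero terms: ['-3*-5']
Products: [15]
y = sum = 15.

15


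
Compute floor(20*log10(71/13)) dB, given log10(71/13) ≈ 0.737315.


||x||/||e|| = 71/13.
log10(71/13) ≈ 0.737315.
20*log10(||x||/||e||) ≈ 20*0.737315 = 14.7463.
floor(14.7463) = 14.

14


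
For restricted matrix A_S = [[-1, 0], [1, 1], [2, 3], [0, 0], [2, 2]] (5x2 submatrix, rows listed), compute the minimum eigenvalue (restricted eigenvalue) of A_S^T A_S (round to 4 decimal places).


A_S^T A_S = [[10, 11], [11, 14]].
trace = 24.
det = 19.
disc = trace^2 - 4*det = 576 - 4*19 = 500.
sqrt(500) ≈ 22.360680.
lam_min = (24 - sqrt(500))/2 ≈ (24 - 22.360680)/2 = 0.81966 ≈ 0.8197.

0.8197


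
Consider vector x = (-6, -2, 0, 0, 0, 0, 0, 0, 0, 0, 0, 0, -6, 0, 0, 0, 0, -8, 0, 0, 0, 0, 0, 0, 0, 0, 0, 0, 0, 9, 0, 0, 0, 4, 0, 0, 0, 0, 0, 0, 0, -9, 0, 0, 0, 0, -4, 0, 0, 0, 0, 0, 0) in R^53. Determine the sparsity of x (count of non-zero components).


Non-zero positions: [0, 1, 12, 17, 29, 33, 41, 46].
Sparsity = 8.

8


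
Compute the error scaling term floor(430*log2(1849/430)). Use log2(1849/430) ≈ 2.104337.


log2(n/k) = log2(1849/430) ≈ 2.104337.
k*log2(n/k) ≈ 430*2.104337 = 904.86491.
floor(904.86491) = 904.

904


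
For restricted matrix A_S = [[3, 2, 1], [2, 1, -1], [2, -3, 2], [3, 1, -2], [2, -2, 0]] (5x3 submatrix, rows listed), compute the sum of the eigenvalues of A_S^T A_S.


Sum of eigenvalues of A_S^T A_S = trace(A_S^T A_S) = sum of squared column norms of A_S.
A_S^T A_S diagonal: [30, 19, 10].
trace = 30 + 19 + 10 = 59.

59


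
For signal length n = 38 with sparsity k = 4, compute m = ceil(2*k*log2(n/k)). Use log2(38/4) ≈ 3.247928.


log2(n/k) = log2(38/4) ≈ 3.247928.
2*k*log2(n/k) ≈ 2*4*3.247928 = 25.983424.
m = ceil(25.983424) = 26.

26


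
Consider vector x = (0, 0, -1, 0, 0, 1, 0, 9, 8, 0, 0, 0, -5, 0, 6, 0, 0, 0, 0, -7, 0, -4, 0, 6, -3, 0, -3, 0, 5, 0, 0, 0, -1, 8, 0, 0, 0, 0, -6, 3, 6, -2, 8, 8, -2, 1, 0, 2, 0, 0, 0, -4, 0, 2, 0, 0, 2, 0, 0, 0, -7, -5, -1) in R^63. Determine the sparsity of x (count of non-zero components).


Non-zero positions: [2, 5, 7, 8, 12, 14, 19, 21, 23, 24, 26, 28, 32, 33, 38, 39, 40, 41, 42, 43, 44, 45, 47, 51, 53, 56, 60, 61, 62].
Sparsity = 29.

29


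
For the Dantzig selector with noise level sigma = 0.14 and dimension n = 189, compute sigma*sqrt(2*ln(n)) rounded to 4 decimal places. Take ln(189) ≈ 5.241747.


ln(189) ≈ 5.241747.
2*ln(n) ≈ 10.483494.
sqrt(2*ln(n)) ≈ sqrt(10.483494) ≈ 3.237822.
threshold ≈ 0.14*3.237822 = 0.45329508 ≈ 0.4533.

0.4533


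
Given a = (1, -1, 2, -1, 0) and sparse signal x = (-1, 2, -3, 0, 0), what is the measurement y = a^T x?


Non-zero terms: ['1*-1', '-1*2', '2*-3']
Products: [-1, -2, -6]
y = sum = -9.

-9


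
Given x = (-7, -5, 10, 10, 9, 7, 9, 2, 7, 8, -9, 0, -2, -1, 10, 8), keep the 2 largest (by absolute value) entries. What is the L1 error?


Sorted |x_i| descending: [10, 10, 10, 9, 9, 9, 8, 8, 7, 7, 7, 5, 2, 2, 1, 0]
Keep top 2: [10, 10]
Tail entries: [10, 9, 9, 9, 8, 8, 7, 7, 7, 5, 2, 2, 1, 0]
L1 error = sum of tail = 84.

84


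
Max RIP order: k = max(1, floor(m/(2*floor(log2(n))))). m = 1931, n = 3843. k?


floor(log2(3843)) = 11.
2*11 = 22.
m/(2*floor(log2(n))) = 1931/22 ≈ 87.7727.
floor = 87.
k = max(1, 87) = 87.

87


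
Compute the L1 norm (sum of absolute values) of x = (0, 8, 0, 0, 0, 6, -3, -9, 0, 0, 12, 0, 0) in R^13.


Non-zero entries: [(1, 8), (5, 6), (6, -3), (7, -9), (10, 12)]
Absolute values: [8, 6, 3, 9, 12]
||x||_1 = sum = 38.

38


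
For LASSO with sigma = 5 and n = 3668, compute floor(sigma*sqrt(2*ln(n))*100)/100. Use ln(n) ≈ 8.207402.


ln(3668) ≈ 8.207402.
2*ln(n) ≈ 16.414804.
sqrt(2*ln(n)) ≈ sqrt(16.414804) ≈ 4.051519.
lambda ≈ 5*4.051519 = 20.257595.
floor(lambda*100)/100 = 20.25.

20.25


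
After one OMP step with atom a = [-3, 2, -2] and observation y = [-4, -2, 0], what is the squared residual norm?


a^T a = 17.
a^T y = 8.
coeff = 8/17 = 8/17.
||r||^2 = 276/17.

276/17


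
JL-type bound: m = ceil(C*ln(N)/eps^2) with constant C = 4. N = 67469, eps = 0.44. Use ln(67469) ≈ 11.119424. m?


ln(67469) ≈ 11.119424.
eps^2 = 0.44^2 = 0.1936.
C*ln(N)/eps^2 ≈ 4*11.119424/0.1936 ≈ 229.7402.
m = ceil(229.7402) = 230.

230


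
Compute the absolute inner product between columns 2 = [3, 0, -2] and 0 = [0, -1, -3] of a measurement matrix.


Inner product: 3*0 + 0*-1 + -2*-3
Products: [0, 0, 6]
Sum = 6.
|dot| = 6.

6


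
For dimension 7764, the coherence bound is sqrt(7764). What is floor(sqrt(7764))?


88^2 = 7744 <= 7764 < 7921 = 89^2, so 88 <= sqrt(7764) < 89.
floor(sqrt(7764)) = 88.

88


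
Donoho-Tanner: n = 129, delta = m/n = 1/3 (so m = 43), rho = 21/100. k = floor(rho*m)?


m = 1/3*129 = 43.
rho = 21/100.
rho*m = 21/100*43 = 9.03.
k = floor(9.03) = 9.

9


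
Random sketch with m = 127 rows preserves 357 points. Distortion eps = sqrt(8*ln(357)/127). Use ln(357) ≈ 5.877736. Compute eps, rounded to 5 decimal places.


ln(357) ≈ 5.877736.
8*ln(N)/m ≈ 8*5.877736/127 ≈ 0.37025109.
eps = sqrt(0.37025109) ≈ 0.6084826 ≈ 0.60848.

0.60848


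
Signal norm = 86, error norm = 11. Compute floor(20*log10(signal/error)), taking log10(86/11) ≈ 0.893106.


||x||/||e|| = 86/11.
log10(86/11) ≈ 0.893106.
20*log10(||x||/||e||) ≈ 20*0.893106 = 17.86212.
floor(17.86212) = 17.

17


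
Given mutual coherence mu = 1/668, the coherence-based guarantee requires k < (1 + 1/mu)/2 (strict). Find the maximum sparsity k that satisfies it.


1/mu = 668.
1 + 1/mu = 669.
(1 + 1/mu)/2 = 334.5 is not an integer, so k_max = floor(334.5) = 334.

334


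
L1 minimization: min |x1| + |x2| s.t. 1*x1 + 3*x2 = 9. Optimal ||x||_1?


Axis intercepts:
  x1 = 9, x2 = 0: L1 = 9
  x1 = 0, x2 = 3: L1 = 3
x* = (0, 3)
||x*||_1 = 3.

3


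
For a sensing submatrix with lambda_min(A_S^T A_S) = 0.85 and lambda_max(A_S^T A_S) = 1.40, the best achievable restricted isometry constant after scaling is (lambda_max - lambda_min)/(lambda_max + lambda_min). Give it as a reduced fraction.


lambda_max - lambda_min = 1.40 - 0.85 = 0.55.
lambda_max + lambda_min = 1.40 + 0.85 = 2.25.
delta = 0.55/2.25 = 55/225 = 11/45.

11/45


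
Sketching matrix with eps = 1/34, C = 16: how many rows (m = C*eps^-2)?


1/eps = 34.
(1/eps)^2 = 1156.
m = 16*1156 = 18496.

18496


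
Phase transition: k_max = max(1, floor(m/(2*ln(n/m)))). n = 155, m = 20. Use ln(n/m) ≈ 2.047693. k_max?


n/m = 155/20 = 31/4.
ln(n/m) ≈ 2.047693.
2*ln(n/m) ≈ 4.095386.
m/(2*ln(n/m)) ≈ 20/4.095386 ≈ 4.8835.
floor = 4.
k_max = max(1, 4) = 4.

4


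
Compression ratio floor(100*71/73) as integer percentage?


100*m/n = 100*71/73 ≈ 97.2603.
floor = 97.

97


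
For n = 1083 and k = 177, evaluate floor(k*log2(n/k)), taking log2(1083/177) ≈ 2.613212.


log2(n/k) = log2(1083/177) ≈ 2.613212.
k*log2(n/k) ≈ 177*2.613212 = 462.538524.
floor(462.538524) = 462.

462


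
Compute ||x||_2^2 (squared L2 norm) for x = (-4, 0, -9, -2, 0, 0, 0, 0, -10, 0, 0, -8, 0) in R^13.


Non-zero entries: [(0, -4), (2, -9), (3, -2), (8, -10), (11, -8)]
Squares: [16, 81, 4, 100, 64]
||x||_2^2 = sum = 265.

265


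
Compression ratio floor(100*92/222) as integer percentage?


100*m/n = 100*92/222 ≈ 41.4414.
floor = 41.

41


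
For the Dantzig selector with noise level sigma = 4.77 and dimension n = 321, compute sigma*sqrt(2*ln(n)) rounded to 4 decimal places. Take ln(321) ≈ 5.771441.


ln(321) ≈ 5.771441.
2*ln(n) ≈ 11.542882.
sqrt(2*ln(n)) ≈ sqrt(11.542882) ≈ 3.397482.
threshold ≈ 4.77*3.397482 = 16.20598914 ≈ 16.2060.

16.2060


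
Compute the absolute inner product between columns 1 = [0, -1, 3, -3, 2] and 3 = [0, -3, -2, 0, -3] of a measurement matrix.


Inner product: 0*0 + -1*-3 + 3*-2 + -3*0 + 2*-3
Products: [0, 3, -6, 0, -6]
Sum = -9.
|dot| = 9.

9


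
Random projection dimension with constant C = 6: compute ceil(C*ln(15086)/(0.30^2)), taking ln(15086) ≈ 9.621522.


ln(15086) ≈ 9.621522.
eps^2 = 0.30^2 = 0.09.
C*ln(N)/eps^2 ≈ 6*9.621522/0.09 ≈ 641.4348.
m = ceil(641.4348) = 642.

642


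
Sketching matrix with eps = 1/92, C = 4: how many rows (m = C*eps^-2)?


1/eps = 92.
(1/eps)^2 = 8464.
m = 4*8464 = 33856.

33856


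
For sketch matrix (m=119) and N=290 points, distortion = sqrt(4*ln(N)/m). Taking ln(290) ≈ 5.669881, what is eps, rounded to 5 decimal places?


ln(290) ≈ 5.669881.
4*ln(N)/m ≈ 4*5.669881/119 ≈ 0.19058424.
eps = sqrt(0.19058424) ≈ 0.4365595 ≈ 0.43656.

0.43656


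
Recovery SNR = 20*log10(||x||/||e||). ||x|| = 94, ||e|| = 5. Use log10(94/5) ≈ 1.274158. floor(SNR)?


||x||/||e|| = 94/5.
log10(94/5) ≈ 1.274158.
20*log10(||x||/||e||) ≈ 20*1.274158 = 25.48316.
floor(25.48316) = 25.

25


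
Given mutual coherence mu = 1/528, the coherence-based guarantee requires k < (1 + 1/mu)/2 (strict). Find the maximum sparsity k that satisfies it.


1/mu = 528.
1 + 1/mu = 529.
(1 + 1/mu)/2 = 264.5 is not an integer, so k_max = floor(264.5) = 264.

264


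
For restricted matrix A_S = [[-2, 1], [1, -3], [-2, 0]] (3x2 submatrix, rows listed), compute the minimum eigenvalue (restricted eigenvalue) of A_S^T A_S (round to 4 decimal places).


A_S^T A_S = [[9, -5], [-5, 10]].
trace = 19.
det = 65.
disc = trace^2 - 4*det = 361 - 4*65 = 101.
sqrt(101) ≈ 10.049876.
lam_min = (19 - sqrt(101))/2 ≈ (19 - 10.049876)/2 = 4.475062 ≈ 4.4751.

4.4751


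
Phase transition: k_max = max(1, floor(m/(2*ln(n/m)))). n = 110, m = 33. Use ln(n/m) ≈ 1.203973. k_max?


n/m = 110/33 = 10/3.
ln(n/m) ≈ 1.203973.
2*ln(n/m) ≈ 2.407946.
m/(2*ln(n/m)) ≈ 33/2.407946 ≈ 13.7046.
floor = 13.
k_max = max(1, 13) = 13.

13


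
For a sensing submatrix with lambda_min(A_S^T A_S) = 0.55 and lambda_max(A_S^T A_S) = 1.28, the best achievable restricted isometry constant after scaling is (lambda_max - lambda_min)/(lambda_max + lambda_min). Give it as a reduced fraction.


lambda_max - lambda_min = 1.28 - 0.55 = 0.73.
lambda_max + lambda_min = 1.28 + 0.55 = 1.83.
delta = 0.73/1.83 = 73/183.

73/183


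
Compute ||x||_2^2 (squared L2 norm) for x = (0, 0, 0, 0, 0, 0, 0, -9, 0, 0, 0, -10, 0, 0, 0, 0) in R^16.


Non-zero entries: [(7, -9), (11, -10)]
Squares: [81, 100]
||x||_2^2 = sum = 181.

181


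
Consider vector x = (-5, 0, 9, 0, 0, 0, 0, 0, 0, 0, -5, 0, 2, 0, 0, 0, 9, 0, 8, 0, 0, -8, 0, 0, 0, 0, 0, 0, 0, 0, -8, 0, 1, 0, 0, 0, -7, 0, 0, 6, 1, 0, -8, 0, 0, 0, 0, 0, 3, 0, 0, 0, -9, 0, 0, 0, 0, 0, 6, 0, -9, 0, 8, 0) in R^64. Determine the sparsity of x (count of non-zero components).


Non-zero positions: [0, 2, 10, 12, 16, 18, 21, 30, 32, 36, 39, 40, 42, 48, 52, 58, 60, 62].
Sparsity = 18.

18


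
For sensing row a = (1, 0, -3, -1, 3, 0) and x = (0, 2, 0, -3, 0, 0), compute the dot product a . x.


Non-zero terms: ['0*2', '-1*-3']
Products: [0, 3]
y = sum = 3.

3


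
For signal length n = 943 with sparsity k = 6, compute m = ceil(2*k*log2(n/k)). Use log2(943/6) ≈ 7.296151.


log2(n/k) = log2(943/6) ≈ 7.296151.
2*k*log2(n/k) ≈ 2*6*7.296151 = 87.553812.
m = ceil(87.553812) = 88.

88


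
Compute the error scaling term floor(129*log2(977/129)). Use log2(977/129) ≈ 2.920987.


log2(n/k) = log2(977/129) ≈ 2.920987.
k*log2(n/k) ≈ 129*2.920987 = 376.807323.
floor(376.807323) = 376.

376


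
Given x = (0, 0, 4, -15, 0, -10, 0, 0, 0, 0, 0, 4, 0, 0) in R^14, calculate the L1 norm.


Non-zero entries: [(2, 4), (3, -15), (5, -10), (11, 4)]
Absolute values: [4, 15, 10, 4]
||x||_1 = sum = 33.

33


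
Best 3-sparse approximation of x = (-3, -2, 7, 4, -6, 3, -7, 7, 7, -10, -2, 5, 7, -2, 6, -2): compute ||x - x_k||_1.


Sorted |x_i| descending: [10, 7, 7, 7, 7, 7, 6, 6, 5, 4, 3, 3, 2, 2, 2, 2]
Keep top 3: [10, 7, 7]
Tail entries: [7, 7, 7, 6, 6, 5, 4, 3, 3, 2, 2, 2, 2]
L1 error = sum of tail = 56.

56


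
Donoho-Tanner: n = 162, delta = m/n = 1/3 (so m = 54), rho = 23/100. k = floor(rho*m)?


m = 1/3*162 = 54.
rho = 23/100.
rho*m = 23/100*54 = 12.42.
k = floor(12.42) = 12.

12


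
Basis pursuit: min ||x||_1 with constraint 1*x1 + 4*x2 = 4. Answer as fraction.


Axis intercepts:
  x1 = 4, x2 = 0: L1 = 4
  x1 = 0, x2 = 1: L1 = 1
x* = (0, 1)
||x*||_1 = 1.

1


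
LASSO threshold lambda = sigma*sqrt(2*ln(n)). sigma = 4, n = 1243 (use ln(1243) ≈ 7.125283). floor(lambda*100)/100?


ln(1243) ≈ 7.125283.
2*ln(n) ≈ 14.250566.
sqrt(2*ln(n)) ≈ sqrt(14.250566) ≈ 3.774992.
lambda ≈ 4*3.774992 = 15.099968.
floor(lambda*100)/100 = 15.09.

15.09


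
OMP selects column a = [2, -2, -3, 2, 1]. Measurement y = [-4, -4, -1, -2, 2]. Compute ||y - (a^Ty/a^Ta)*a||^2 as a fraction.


a^T a = 22.
a^T y = 1.
coeff = 1/22 = 1/22.
||r||^2 = 901/22.

901/22


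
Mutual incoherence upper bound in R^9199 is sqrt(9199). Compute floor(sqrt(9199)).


95^2 = 9025 <= 9199 < 9216 = 96^2, so 95 <= sqrt(9199) < 96.
floor(sqrt(9199)) = 95.

95


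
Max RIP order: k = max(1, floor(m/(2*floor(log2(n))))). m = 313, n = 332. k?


floor(log2(332)) = 8.
2*8 = 16.
m/(2*floor(log2(n))) = 313/16 ≈ 19.5625.
floor = 19.
k = max(1, 19) = 19.

19


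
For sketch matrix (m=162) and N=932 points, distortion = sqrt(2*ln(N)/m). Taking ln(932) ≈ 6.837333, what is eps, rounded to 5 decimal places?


ln(932) ≈ 6.837333.
2*ln(N)/m ≈ 2*6.837333/162 ≈ 0.08441152.
eps = sqrt(0.08441152) ≈ 0.2905366 ≈ 0.29054.

0.29054


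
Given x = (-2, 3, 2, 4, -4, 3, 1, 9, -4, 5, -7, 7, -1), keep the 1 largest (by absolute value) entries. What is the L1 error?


Sorted |x_i| descending: [9, 7, 7, 5, 4, 4, 4, 3, 3, 2, 2, 1, 1]
Keep top 1: [9]
Tail entries: [7, 7, 5, 4, 4, 4, 3, 3, 2, 2, 1, 1]
L1 error = sum of tail = 43.

43


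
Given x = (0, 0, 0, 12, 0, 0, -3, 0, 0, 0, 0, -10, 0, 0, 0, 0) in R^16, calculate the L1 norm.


Non-zero entries: [(3, 12), (6, -3), (11, -10)]
Absolute values: [12, 3, 10]
||x||_1 = sum = 25.

25


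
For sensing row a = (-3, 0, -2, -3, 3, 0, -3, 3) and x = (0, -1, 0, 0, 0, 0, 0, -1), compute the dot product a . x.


Non-zero terms: ['0*-1', '3*-1']
Products: [0, -3]
y = sum = -3.

-3


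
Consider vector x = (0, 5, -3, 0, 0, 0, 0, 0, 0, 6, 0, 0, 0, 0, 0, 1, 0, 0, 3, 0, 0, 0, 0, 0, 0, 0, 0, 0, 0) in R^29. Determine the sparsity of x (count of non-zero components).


Non-zero positions: [1, 2, 9, 15, 18].
Sparsity = 5.

5


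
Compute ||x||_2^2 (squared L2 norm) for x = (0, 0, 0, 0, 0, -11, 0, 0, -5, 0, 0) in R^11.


Non-zero entries: [(5, -11), (8, -5)]
Squares: [121, 25]
||x||_2^2 = sum = 146.

146


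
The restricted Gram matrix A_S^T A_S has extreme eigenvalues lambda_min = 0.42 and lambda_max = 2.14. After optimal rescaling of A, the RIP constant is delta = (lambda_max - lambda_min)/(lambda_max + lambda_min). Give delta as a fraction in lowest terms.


lambda_max - lambda_min = 2.14 - 0.42 = 1.72.
lambda_max + lambda_min = 2.14 + 0.42 = 2.56.
delta = 1.72/2.56 = 172/256 = 43/64.

43/64


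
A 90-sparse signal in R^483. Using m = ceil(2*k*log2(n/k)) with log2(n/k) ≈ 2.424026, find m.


log2(n/k) = log2(483/90) ≈ 2.424026.
2*k*log2(n/k) ≈ 2*90*2.424026 = 436.32468.
m = ceil(436.32468) = 437.

437


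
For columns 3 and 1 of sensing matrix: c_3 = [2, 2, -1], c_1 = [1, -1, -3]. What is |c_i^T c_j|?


Inner product: 2*1 + 2*-1 + -1*-3
Products: [2, -2, 3]
Sum = 3.
|dot| = 3.

3


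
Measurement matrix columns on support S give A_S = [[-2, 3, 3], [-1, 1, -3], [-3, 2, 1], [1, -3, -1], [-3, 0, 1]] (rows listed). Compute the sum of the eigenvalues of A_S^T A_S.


Sum of eigenvalues of A_S^T A_S = trace(A_S^T A_S) = sum of squared column norms of A_S.
A_S^T A_S diagonal: [24, 23, 21].
trace = 24 + 23 + 21 = 68.

68


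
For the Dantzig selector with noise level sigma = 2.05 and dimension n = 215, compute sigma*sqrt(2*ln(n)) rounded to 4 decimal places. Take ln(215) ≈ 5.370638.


ln(215) ≈ 5.370638.
2*ln(n) ≈ 10.741276.
sqrt(2*ln(n)) ≈ sqrt(10.741276) ≈ 3.277389.
threshold ≈ 2.05*3.277389 = 6.71864745 ≈ 6.7186.

6.7186


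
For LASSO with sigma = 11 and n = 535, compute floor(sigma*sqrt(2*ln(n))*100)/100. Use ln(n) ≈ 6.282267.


ln(535) ≈ 6.282267.
2*ln(n) ≈ 12.564534.
sqrt(2*ln(n)) ≈ sqrt(12.564534) ≈ 3.544649.
lambda ≈ 11*3.544649 = 38.991139.
floor(lambda*100)/100 = 38.99.

38.99


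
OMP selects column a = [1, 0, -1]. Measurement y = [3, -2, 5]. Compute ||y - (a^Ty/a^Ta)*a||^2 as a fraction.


a^T a = 2.
a^T y = -2.
coeff = -2/2 = -1.
||r||^2 = 36.

36


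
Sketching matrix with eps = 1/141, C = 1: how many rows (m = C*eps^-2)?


1/eps = 141.
(1/eps)^2 = 19881.
m = 1*19881 = 19881.

19881


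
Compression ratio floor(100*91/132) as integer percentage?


100*m/n = 100*91/132 ≈ 68.9394.
floor = 68.

68


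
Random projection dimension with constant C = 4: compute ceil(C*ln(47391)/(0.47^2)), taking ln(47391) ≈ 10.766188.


ln(47391) ≈ 10.766188.
eps^2 = 0.47^2 = 0.2209.
C*ln(N)/eps^2 ≈ 4*10.766188/0.2209 ≈ 194.9513.
m = ceil(194.9513) = 195.

195


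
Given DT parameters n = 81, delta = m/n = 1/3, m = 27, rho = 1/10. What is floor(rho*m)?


m = 1/3*81 = 27.
rho = 1/10.
rho*m = 1/10*27 = 2.7.
k = floor(2.7) = 2.

2


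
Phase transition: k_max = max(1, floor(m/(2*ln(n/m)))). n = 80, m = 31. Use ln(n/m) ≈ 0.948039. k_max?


n/m = 80/31.
ln(n/m) ≈ 0.948039.
2*ln(n/m) ≈ 1.896078.
m/(2*ln(n/m)) ≈ 31/1.896078 ≈ 16.3495.
floor = 16.
k_max = max(1, 16) = 16.

16


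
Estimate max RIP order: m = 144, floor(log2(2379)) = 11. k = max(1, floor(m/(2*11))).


floor(log2(2379)) = 11.
2*11 = 22.
m/(2*floor(log2(n))) = 144/22 ≈ 6.5455.
floor = 6.
k = max(1, 6) = 6.

6


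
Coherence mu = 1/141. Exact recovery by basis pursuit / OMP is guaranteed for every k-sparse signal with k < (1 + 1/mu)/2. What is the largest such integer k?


1/mu = 141.
1 + 1/mu = 142.
(1 + 1/mu)/2 = 71 is an integer and the inequality is strict, so k_max = 71 - 1 = 70.

70


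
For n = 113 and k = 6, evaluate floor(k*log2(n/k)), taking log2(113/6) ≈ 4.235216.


log2(n/k) = log2(113/6) ≈ 4.235216.
k*log2(n/k) ≈ 6*4.235216 = 25.411296.
floor(25.411296) = 25.

25


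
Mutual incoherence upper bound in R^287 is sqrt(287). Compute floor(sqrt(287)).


16^2 = 256 <= 287 < 289 = 17^2, so 16 <= sqrt(287) < 17.
floor(sqrt(287)) = 16.

16


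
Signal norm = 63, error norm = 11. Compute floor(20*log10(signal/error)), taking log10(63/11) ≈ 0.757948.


||x||/||e|| = 63/11.
log10(63/11) ≈ 0.757948.
20*log10(||x||/||e||) ≈ 20*0.757948 = 15.15896.
floor(15.15896) = 15.

15


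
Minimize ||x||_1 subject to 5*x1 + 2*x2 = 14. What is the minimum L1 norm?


Axis intercepts:
  x1 = 14/5, x2 = 0: L1 = 14/5
  x1 = 0, x2 = 7: L1 = 7
x* = (14/5, 0)
||x*||_1 = 14/5.

14/5


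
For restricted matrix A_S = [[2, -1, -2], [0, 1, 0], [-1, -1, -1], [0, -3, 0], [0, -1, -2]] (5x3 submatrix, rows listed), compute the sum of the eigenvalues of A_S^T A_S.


Sum of eigenvalues of A_S^T A_S = trace(A_S^T A_S) = sum of squared column norms of A_S.
A_S^T A_S diagonal: [5, 13, 9].
trace = 5 + 13 + 9 = 27.

27


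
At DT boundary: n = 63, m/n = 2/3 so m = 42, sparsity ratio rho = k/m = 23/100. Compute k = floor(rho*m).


m = 2/3*63 = 42.
rho = 23/100.
rho*m = 23/100*42 = 9.66.
k = floor(9.66) = 9.

9


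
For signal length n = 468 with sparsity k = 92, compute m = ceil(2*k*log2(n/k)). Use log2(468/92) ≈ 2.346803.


log2(n/k) = log2(468/92) ≈ 2.346803.
2*k*log2(n/k) ≈ 2*92*2.346803 = 431.811752.
m = ceil(431.811752) = 432.

432


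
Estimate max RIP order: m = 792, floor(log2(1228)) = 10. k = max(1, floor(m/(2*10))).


floor(log2(1228)) = 10.
2*10 = 20.
m/(2*floor(log2(n))) = 792/20 ≈ 39.6.
floor = 39.
k = max(1, 39) = 39.

39


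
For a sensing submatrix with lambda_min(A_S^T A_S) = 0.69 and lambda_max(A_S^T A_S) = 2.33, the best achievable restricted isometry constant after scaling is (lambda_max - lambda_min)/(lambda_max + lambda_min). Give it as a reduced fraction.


lambda_max - lambda_min = 2.33 - 0.69 = 1.64.
lambda_max + lambda_min = 2.33 + 0.69 = 3.02.
delta = 1.64/3.02 = 164/302 = 82/151.

82/151


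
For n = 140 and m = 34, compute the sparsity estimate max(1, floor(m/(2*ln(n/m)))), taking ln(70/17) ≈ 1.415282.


n/m = 140/34 = 70/17.
ln(n/m) ≈ 1.415282.
2*ln(n/m) ≈ 2.830564.
m/(2*ln(n/m)) ≈ 34/2.830564 ≈ 12.0117.
floor = 12.
k_max = max(1, 12) = 12.

12


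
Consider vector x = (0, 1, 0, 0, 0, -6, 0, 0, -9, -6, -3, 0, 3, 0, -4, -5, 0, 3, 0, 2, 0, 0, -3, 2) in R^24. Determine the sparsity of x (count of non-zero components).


Non-zero positions: [1, 5, 8, 9, 10, 12, 14, 15, 17, 19, 22, 23].
Sparsity = 12.

12


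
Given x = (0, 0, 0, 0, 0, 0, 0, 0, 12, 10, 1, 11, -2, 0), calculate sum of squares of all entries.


Non-zero entries: [(8, 12), (9, 10), (10, 1), (11, 11), (12, -2)]
Squares: [144, 100, 1, 121, 4]
||x||_2^2 = sum = 370.

370


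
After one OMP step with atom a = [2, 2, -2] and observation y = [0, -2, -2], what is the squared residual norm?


a^T a = 12.
a^T y = 0.
coeff = 0/12 = 0.
||r||^2 = 8.

8


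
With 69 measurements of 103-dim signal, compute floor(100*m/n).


100*m/n = 100*69/103 ≈ 66.9903.
floor = 66.

66


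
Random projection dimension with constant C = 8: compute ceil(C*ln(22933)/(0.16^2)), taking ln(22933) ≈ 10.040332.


ln(22933) ≈ 10.040332.
eps^2 = 0.16^2 = 0.0256.
C*ln(N)/eps^2 ≈ 8*10.040332/0.0256 ≈ 3137.6038.
m = ceil(3137.6038) = 3138.

3138


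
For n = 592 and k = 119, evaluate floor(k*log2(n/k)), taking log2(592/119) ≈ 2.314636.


log2(n/k) = log2(592/119) ≈ 2.314636.
k*log2(n/k) ≈ 119*2.314636 = 275.441684.
floor(275.441684) = 275.

275


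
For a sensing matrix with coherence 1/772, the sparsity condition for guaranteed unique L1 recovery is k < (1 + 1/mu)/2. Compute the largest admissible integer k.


1/mu = 772.
1 + 1/mu = 773.
(1 + 1/mu)/2 = 386.5 is not an integer, so k_max = floor(386.5) = 386.

386


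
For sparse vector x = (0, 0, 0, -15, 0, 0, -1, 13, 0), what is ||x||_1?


Non-zero entries: [(3, -15), (6, -1), (7, 13)]
Absolute values: [15, 1, 13]
||x||_1 = sum = 29.

29


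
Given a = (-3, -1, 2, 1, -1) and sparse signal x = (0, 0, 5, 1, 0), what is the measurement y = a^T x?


Non-zero terms: ['2*5', '1*1']
Products: [10, 1]
y = sum = 11.

11


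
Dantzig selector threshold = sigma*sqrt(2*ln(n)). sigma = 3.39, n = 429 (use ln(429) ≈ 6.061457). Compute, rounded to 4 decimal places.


ln(429) ≈ 6.061457.
2*ln(n) ≈ 12.122914.
sqrt(2*ln(n)) ≈ sqrt(12.122914) ≈ 3.481798.
threshold ≈ 3.39*3.481798 = 11.80329522 ≈ 11.8033.

11.8033


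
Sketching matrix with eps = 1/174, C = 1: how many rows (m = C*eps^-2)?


1/eps = 174.
(1/eps)^2 = 30276.
m = 1*30276 = 30276.

30276


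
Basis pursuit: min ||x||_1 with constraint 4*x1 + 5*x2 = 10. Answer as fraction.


Axis intercepts:
  x1 = 5/2, x2 = 0: L1 = 5/2
  x1 = 0, x2 = 2: L1 = 2
x* = (0, 2)
||x*||_1 = 2.

2


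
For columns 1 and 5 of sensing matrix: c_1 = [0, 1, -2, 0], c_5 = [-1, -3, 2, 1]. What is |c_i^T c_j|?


Inner product: 0*-1 + 1*-3 + -2*2 + 0*1
Products: [0, -3, -4, 0]
Sum = -7.
|dot| = 7.

7


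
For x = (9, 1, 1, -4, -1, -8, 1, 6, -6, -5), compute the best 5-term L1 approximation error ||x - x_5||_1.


Sorted |x_i| descending: [9, 8, 6, 6, 5, 4, 1, 1, 1, 1]
Keep top 5: [9, 8, 6, 6, 5]
Tail entries: [4, 1, 1, 1, 1]
L1 error = sum of tail = 8.

8


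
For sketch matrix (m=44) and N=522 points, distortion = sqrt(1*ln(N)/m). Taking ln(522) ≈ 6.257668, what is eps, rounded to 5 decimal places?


ln(522) ≈ 6.257668.
1*ln(N)/m ≈ 1*6.257668/44 ≈ 0.14221973.
eps = sqrt(0.14221973) ≈ 0.3771203 ≈ 0.37712.

0.37712


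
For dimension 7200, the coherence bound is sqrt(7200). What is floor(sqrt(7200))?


84^2 = 7056 <= 7200 < 7225 = 85^2, so 84 <= sqrt(7200) < 85.
floor(sqrt(7200)) = 84.

84


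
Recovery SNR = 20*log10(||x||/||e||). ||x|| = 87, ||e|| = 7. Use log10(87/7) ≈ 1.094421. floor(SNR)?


||x||/||e|| = 87/7.
log10(87/7) ≈ 1.094421.
20*log10(||x||/||e||) ≈ 20*1.094421 = 21.88842.
floor(21.88842) = 21.

21


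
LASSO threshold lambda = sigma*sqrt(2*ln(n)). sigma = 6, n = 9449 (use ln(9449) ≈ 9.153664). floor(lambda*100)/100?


ln(9449) ≈ 9.153664.
2*ln(n) ≈ 18.307328.
sqrt(2*ln(n)) ≈ sqrt(18.307328) ≈ 4.278706.
lambda ≈ 6*4.278706 = 25.672236.
floor(lambda*100)/100 = 25.67.

25.67


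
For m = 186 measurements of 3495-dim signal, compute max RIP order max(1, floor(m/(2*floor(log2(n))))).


floor(log2(3495)) = 11.
2*11 = 22.
m/(2*floor(log2(n))) = 186/22 ≈ 8.4545.
floor = 8.
k = max(1, 8) = 8.

8


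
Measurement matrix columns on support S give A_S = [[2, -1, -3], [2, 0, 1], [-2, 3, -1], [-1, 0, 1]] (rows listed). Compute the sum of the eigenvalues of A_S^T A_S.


Sum of eigenvalues of A_S^T A_S = trace(A_S^T A_S) = sum of squared column norms of A_S.
A_S^T A_S diagonal: [13, 10, 12].
trace = 13 + 10 + 12 = 35.

35


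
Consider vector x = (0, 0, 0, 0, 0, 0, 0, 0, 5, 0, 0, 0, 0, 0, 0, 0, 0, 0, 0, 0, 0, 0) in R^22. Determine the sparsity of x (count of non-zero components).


Non-zero positions: [8].
Sparsity = 1.

1


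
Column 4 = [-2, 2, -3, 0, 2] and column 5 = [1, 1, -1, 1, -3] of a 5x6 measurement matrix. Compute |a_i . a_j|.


Inner product: -2*1 + 2*1 + -3*-1 + 0*1 + 2*-3
Products: [-2, 2, 3, 0, -6]
Sum = -3.
|dot| = 3.

3


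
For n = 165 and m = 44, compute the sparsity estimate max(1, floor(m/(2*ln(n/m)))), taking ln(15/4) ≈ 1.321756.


n/m = 165/44 = 15/4.
ln(n/m) ≈ 1.321756.
2*ln(n/m) ≈ 2.643512.
m/(2*ln(n/m)) ≈ 44/2.643512 ≈ 16.6445.
floor = 16.
k_max = max(1, 16) = 16.

16


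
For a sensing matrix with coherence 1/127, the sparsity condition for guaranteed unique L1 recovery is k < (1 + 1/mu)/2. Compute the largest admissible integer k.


1/mu = 127.
1 + 1/mu = 128.
(1 + 1/mu)/2 = 64 is an integer and the inequality is strict, so k_max = 64 - 1 = 63.

63


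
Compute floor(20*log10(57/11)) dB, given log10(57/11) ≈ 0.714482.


||x||/||e|| = 57/11.
log10(57/11) ≈ 0.714482.
20*log10(||x||/||e||) ≈ 20*0.714482 = 14.28964.
floor(14.28964) = 14.

14


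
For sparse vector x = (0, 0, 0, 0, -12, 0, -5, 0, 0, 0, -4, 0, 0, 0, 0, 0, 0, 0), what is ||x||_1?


Non-zero entries: [(4, -12), (6, -5), (10, -4)]
Absolute values: [12, 5, 4]
||x||_1 = sum = 21.

21


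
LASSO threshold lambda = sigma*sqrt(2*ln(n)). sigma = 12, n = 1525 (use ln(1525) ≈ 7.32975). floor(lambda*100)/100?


ln(1525) ≈ 7.32975.
2*ln(n) ≈ 14.6595.
sqrt(2*ln(n)) ≈ sqrt(14.6595) ≈ 3.828773.
lambda ≈ 12*3.828773 = 45.945276.
floor(lambda*100)/100 = 45.94.

45.94


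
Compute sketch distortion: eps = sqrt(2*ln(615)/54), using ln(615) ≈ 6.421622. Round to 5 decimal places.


ln(615) ≈ 6.421622.
2*ln(N)/m ≈ 2*6.421622/54 ≈ 0.23783785.
eps = sqrt(0.23783785) ≈ 0.4876862 ≈ 0.48769.

0.48769


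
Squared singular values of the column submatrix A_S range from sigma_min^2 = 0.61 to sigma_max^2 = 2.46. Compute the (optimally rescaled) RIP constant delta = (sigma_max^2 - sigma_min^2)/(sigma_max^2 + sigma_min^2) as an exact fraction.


lambda_max - lambda_min = 2.46 - 0.61 = 1.85.
lambda_max + lambda_min = 2.46 + 0.61 = 3.07.
delta = 1.85/3.07 = 185/307.

185/307


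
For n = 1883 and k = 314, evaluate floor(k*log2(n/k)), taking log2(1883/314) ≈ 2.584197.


log2(n/k) = log2(1883/314) ≈ 2.584197.
k*log2(n/k) ≈ 314*2.584197 = 811.437858.
floor(811.437858) = 811.

811


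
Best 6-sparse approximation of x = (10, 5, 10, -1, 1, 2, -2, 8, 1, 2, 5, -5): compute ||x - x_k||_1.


Sorted |x_i| descending: [10, 10, 8, 5, 5, 5, 2, 2, 2, 1, 1, 1]
Keep top 6: [10, 10, 8, 5, 5, 5]
Tail entries: [2, 2, 2, 1, 1, 1]
L1 error = sum of tail = 9.

9


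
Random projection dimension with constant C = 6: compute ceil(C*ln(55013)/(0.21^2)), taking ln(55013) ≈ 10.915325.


ln(55013) ≈ 10.915325.
eps^2 = 0.21^2 = 0.0441.
C*ln(N)/eps^2 ≈ 6*10.915325/0.0441 ≈ 1485.0782.
m = ceil(1485.0782) = 1486.

1486


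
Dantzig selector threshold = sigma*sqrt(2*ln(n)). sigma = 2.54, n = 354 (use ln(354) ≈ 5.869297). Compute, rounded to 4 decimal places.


ln(354) ≈ 5.869297.
2*ln(n) ≈ 11.738594.
sqrt(2*ln(n)) ≈ sqrt(11.738594) ≈ 3.426163.
threshold ≈ 2.54*3.426163 = 8.70245402 ≈ 8.7025.

8.7025


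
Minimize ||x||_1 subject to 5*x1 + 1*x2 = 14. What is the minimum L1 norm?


Axis intercepts:
  x1 = 14/5, x2 = 0: L1 = 14/5
  x1 = 0, x2 = 14: L1 = 14
x* = (14/5, 0)
||x*||_1 = 14/5.

14/5
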